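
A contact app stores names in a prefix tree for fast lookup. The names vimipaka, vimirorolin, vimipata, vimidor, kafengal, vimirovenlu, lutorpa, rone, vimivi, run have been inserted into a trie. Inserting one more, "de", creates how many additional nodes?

2

Nothing in the trie begins with "d"; the whole of "de" is new.
2 − 0 = 2 new nodes.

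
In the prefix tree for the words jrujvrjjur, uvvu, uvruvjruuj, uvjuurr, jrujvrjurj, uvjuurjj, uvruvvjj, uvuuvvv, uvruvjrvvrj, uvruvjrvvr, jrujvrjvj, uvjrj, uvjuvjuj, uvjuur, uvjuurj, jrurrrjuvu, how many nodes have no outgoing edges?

13

A leaf is a node with no children — equivalently, the end of a word that is not a proper prefix of any other stored word.
Those words: "jrujvrjjur", "jrujvrjurj", "jrujvrjvj", "jrurrrjuvu", "uvjrj", "uvjuurjj", "uvjuurr", "uvjuvjuj", "uvruvjruuj", "uvruvjrvvrj", "uvruvvjj", "uvuuvvv", "uvvu"
Leaf count: 13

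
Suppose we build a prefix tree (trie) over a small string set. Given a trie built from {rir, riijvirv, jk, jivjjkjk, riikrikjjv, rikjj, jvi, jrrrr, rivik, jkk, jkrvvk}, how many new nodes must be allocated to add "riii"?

1

Walking "riii" from the root, the first 3 characters ("rii") follow existing edges; "i" is the first miss.
Each of the 1 remaining characters creates one node.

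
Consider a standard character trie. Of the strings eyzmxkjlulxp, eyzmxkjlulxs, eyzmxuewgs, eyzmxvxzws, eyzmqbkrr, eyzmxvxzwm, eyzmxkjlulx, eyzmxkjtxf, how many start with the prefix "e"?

Filter for entries beginning with "e":
Matches: "eyzmqbkrr", "eyzmxkjlulx", "eyzmxkjlulxp", "eyzmxkjlulxs", "eyzmxkjtxf", "eyzmxuewgs", "eyzmxvxzwm", "eyzmxvxzws"
Count: 8

8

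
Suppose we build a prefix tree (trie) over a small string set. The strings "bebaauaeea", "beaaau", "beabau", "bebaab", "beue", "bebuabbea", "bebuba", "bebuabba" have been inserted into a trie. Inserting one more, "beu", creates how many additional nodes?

0

"beu" is already a full path in the trie; only an end-marker is added.
No new nodes are needed: 0.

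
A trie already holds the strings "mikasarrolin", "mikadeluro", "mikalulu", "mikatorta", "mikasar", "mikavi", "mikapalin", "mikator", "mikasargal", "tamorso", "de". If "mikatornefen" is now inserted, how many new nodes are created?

5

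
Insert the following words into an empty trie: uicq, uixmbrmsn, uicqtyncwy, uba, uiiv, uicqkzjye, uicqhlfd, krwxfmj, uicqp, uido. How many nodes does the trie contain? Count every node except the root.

40

Count nodes per top-level branch (shared prefixes stored once):
  'k'-branch (krwxfmj): 7 nodes
  'u'-branch (uba, uicq, uicqhlfd, uicqkzjye, uicqp, uicqtyncwy, uido, uiiv, uixmbrmsn): 33 nodes
Sum: 40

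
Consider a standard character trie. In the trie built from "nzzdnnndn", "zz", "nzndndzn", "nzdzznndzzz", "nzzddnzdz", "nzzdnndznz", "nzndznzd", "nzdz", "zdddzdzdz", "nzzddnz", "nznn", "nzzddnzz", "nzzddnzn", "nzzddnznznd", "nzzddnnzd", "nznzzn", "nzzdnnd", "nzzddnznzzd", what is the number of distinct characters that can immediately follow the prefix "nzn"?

Follow the path "nzn" to its node, then look at its outgoing edges.
Characters that immediately follow "nzn" among the stored strings: {d, n, z}.
That node has 3 child edges.

3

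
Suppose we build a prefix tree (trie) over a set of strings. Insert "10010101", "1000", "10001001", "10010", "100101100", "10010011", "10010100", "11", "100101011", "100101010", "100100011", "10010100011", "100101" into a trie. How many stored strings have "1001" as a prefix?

10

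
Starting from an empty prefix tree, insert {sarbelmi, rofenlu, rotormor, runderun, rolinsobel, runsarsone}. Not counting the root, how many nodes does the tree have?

Insert word by word; a character creates a node only if that edge doesn't already exist:
  "sarbelmi" → 8 new (s, a, r, b, e, l, m, i)
  "rofenlu" → 7 new (r, o, f, e, n, l, u)
  "rotormor" → prefix "ro" already present; 6 new (t, o, r, m, o, r)
  "runderun" → prefix "r" already present; 7 new (u, n, d, e, r, u, n)
  "rolinsobel" → prefix "ro" already present; 8 new (l, i, n, s, o, b, e, l)
  "runsarsone" → prefix "run" already present; 7 new (s, a, r, s, o, n, e)
Total nodes = 8 + 7 + 6 + 7 + 8 + 7 = 43

43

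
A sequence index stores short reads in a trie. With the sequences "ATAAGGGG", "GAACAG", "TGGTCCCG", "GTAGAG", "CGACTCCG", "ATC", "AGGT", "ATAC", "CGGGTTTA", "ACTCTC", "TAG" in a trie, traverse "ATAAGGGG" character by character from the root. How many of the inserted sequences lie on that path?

1

Walk "ATAAGGGG" from the root; an end-of-word marker is hit whenever a stored word is a prefix of "ATAAGGGG".
Prefixes of the query that are stored words: "ATAAGGGG"
Count: 1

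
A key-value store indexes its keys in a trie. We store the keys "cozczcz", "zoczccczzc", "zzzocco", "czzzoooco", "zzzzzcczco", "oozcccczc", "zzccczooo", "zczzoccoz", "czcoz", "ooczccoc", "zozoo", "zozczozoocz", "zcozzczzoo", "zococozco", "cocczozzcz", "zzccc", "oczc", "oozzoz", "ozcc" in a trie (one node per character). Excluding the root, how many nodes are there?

113

For each word, the new-node count is its length minus the longest prefix already in the trie:
  "cozczcz" → 7 new (c, o, z, c, z, c, z)
  "zoczccczzc" → 10 new (z, o, c, z, c, c, c, z, z, c)
  "zzzocco" → prefix "z" already present; 6 new (z, z, o, c, c, o)
  "czzzoooco" → prefix "c" already present; 8 new (z, z, z, o, o, o, c, o)
  "zzzzzcczco" → prefix "zzz" already present; 7 new (z, z, c, c, z, c, o)
  "oozcccczc" → 9 new (o, o, z, c, c, c, c, z, c)
  "zzccczooo" → prefix "zz" already present; 7 new (c, c, c, z, o, o, o)
  "zczzoccoz" → prefix "z" already present; 8 new (c, z, z, o, c, c, o, z)
  "czcoz" → prefix "cz" already present; 3 new (c, o, z)
  "ooczccoc" → prefix "oo" already present; 6 new (c, z, c, c, o, c)
  "zozoo" → prefix "zo" already present; 3 new (z, o, o)
  "zozczozoocz" → prefix "zoz" already present; 8 new (c, z, o, z, o, o, c, z)
  "zcozzczzoo" → prefix "zc" already present; 8 new (o, z, z, c, z, z, o, o)
  "zococozco" → prefix "zoc" already present; 6 new (o, c, o, z, c, o)
  "cocczozzcz" → prefix "co" already present; 8 new (c, c, z, o, z, z, c, z)
  "zzccc" → prefix "zzccc" already present; 0 new (none)
  "oczc" → prefix "o" already present; 3 new (c, z, c)
  "oozzoz" → prefix "ooz" already present; 3 new (z, o, z)
  "ozcc" → prefix "o" already present; 3 new (z, c, c)
Total nodes = 7 + 10 + 6 + 8 + 7 + 9 + 7 + 8 + 3 + 6 + 3 + 8 + 8 + 6 + 8 + 0 + 3 + 3 + 3 = 113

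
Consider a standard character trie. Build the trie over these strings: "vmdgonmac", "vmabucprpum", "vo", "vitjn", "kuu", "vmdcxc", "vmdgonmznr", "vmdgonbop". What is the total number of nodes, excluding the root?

35

Trie structure (* marks end of a word):
(root)
├─ k
│  └─ u
│     └─ u *
└─ v
   ├─ i
   │  └─ t
   │     └─ j
   │        └─ n *
   ├─ m
   │  ├─ a
   │  │  └─ b
   │  │     └─ u
   │  │        └─ c
   │  │           └─ p
   │  │              └─ r
   │  │                 └─ p
   │  │                    └─ u
   │  │                       └─ m *
   │  └─ d
   │     ├─ c
   │     │  └─ x
   │     │     └─ c *
   │     └─ g
   │        └─ o
   │           └─ n
   │              ├─ b
   │              │  └─ o
   │              │     └─ p *
   │              └─ m
   │                 ├─ a
   │                 │  └─ c *
   │                 └─ z
   │                    └─ n
   │                       └─ r *
   └─ o *
Counting every labelled node above: 35.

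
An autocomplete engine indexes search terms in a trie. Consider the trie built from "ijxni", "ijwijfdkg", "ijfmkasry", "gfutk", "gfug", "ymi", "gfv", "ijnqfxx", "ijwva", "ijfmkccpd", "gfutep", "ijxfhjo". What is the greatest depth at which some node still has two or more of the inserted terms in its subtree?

5

The deepest shared node is where two words last agree before diverging.
"ijfmkasry" and "ijfmkccpd" agree on "ijfmk" (5 characters) before diverging; nothing deeper is shared.
Longest shared-prefix length: 5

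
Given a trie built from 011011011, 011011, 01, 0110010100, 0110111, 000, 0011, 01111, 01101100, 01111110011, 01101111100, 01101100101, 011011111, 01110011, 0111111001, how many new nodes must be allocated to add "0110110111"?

1

"011011011" is already a path in the trie; the remaining "1" must be added.
New nodes needed: |"0110110111"| − 9 = 10 − 9 = 1.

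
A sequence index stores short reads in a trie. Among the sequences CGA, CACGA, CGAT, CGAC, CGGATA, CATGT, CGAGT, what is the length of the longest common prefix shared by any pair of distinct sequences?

3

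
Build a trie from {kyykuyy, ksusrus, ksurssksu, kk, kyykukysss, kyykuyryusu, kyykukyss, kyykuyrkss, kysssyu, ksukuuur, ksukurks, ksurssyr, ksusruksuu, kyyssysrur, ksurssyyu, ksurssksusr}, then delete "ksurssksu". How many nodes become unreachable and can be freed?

Walk "ksurssksu" from the leaf back toward the root, removing each node that no remaining word uses.
Every node on "ksurssksu" is still needed (e.g. by "ksurssksusr"), so nothing is freed.
Nodes removed: 0

0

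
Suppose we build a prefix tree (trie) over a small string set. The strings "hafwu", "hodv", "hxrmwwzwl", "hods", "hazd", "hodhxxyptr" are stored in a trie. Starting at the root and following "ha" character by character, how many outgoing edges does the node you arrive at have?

2

Walk "ha" from the root, arriving at one node.
Characters that immediately follow "ha" among the stored strings: {f, z}.
That node has 2 child edges.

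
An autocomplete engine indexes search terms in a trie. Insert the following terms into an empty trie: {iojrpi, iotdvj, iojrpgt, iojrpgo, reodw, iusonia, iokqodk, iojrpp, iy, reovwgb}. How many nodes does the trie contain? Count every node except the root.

35

Trie structure (* marks end of a word):
(root)
├─ i
│  ├─ o
│  │  ├─ j
│  │  │  └─ r
│  │  │     └─ p
│  │  │        ├─ g
│  │  │        │  ├─ o *
│  │  │        │  └─ t *
│  │  │        ├─ i *
│  │  │        └─ p *
│  │  ├─ k
│  │  │  └─ q
│  │  │     └─ o
│  │  │        └─ d
│  │  │           └─ k *
│  │  └─ t
│  │     └─ d
│  │        └─ v
│  │           └─ j *
│  ├─ u
│  │  └─ s
│  │     └─ o
│  │        └─ n
│  │           └─ i
│  │              └─ a *
│  └─ y *
└─ r
   └─ e
      └─ o
         ├─ d
         │  └─ w *
         └─ v
            └─ w
               └─ g
                  └─ b *
Counting every labelled node above: 35.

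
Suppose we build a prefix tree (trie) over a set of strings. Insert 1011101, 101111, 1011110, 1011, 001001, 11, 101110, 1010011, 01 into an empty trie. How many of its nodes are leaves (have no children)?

6

Leaves are exactly the stored words that no other stored word extends.
Those words: "001001", "01", "1010011", "1011101", "1011110", "11"
Leaf count: 6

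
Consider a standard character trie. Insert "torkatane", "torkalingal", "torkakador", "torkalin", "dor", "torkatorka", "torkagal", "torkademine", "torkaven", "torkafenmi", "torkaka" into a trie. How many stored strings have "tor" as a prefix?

10

Filter for entries beginning with "tor":
Matches: "torkademine", "torkafenmi", "torkagal", "torkaka", "torkakador", "torkalin", "torkalingal", "torkatane", "torkatorka", "torkaven"
Count: 10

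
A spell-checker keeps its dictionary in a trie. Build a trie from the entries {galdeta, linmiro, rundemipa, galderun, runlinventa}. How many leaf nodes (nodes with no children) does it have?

5

Leaves are exactly the stored words that no other stored word extends.
Those words: "galderun", "galdeta", "linmiro", "rundemipa", "runlinventa"
Leaf count: 5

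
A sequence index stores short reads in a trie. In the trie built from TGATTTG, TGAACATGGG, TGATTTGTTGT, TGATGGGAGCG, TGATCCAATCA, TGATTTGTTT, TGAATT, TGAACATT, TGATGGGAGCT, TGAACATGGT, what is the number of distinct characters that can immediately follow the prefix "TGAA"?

2

The children of the "TGAA" node are the distinct next characters among strings starting with "TGAA".
Characters that immediately follow "TGAA" among the stored strings: {C, T}.
That node has 2 child edges.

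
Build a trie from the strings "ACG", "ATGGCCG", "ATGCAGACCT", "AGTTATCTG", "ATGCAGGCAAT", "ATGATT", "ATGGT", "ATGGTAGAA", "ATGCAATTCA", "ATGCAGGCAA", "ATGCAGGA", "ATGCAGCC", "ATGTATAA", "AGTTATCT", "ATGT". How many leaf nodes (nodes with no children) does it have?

A leaf is a node with no children — equivalently, the end of a word that is not a proper prefix of any other stored word.
Those words: "ACG", "AGTTATCTG", "ATGATT", "ATGCAATTCA", "ATGCAGACCT", "ATGCAGCC", "ATGCAGGA", "ATGCAGGCAAT", "ATGGCCG", "ATGGTAGAA", "ATGTATAA"
Leaf count: 11

11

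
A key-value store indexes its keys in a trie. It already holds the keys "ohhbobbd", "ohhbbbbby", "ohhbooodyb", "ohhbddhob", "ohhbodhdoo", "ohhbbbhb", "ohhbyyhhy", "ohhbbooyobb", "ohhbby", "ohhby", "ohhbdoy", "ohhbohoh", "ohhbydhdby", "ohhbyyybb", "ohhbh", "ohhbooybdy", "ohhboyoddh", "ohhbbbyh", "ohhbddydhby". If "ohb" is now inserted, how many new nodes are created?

Walking "ohb" from the root, the first 2 characters ("oh") follow existing edges; "b" is the first miss.
Each of the 1 remaining characters creates one node.

1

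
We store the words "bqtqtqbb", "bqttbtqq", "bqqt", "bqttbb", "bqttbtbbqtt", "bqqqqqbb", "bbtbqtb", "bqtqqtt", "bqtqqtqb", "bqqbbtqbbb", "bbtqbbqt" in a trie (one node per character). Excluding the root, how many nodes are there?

49

Trace insertions, counting only characters that open a new branch:
  "bqtqtqbb" → 8 new (b, q, t, q, t, q, b, b)
  "bqttbtqq" → prefix "bqt" already present; 5 new (t, b, t, q, q)
  "bqqt" → prefix "bq" already present; 2 new (q, t)
  "bqttbb" → prefix "bqttb" already present; 1 new (b)
  "bqttbtbbqtt" → prefix "bqttbt" already present; 5 new (b, b, q, t, t)
  "bqqqqqbb" → prefix "bqq" already present; 5 new (q, q, q, b, b)
  "bbtbqtb" → prefix "b" already present; 6 new (b, t, b, q, t, b)
  "bqtqqtt" → prefix "bqtq" already present; 3 new (q, t, t)
  "bqtqqtqb" → prefix "bqtqqt" already present; 2 new (q, b)
  "bqqbbtqbbb" → prefix "bqq" already present; 7 new (b, b, t, q, b, b, b)
  "bbtqbbqt" → prefix "bbt" already present; 5 new (q, b, b, q, t)
Total nodes = 8 + 5 + 2 + 1 + 5 + 5 + 6 + 3 + 2 + 7 + 5 = 49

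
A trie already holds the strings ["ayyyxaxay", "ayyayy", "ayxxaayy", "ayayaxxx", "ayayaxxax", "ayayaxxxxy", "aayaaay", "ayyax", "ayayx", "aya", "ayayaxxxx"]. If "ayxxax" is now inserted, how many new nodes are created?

Walking "ayxxax" from the root, the first 5 characters ("ayxxa") follow existing edges; "x" is the first miss.
New nodes needed: |"ayxxax"| − 5 = 6 − 5 = 1.

1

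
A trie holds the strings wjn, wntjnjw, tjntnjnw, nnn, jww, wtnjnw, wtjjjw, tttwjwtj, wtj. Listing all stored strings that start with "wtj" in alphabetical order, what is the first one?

wtj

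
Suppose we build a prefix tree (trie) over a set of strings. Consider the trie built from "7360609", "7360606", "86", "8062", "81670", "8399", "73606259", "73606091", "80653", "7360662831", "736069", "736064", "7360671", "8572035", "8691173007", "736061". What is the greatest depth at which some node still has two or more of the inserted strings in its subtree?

7

Equivalently: take the maximum, over all pairs, of their longest common prefix length.
"7360609" and "73606091" agree on "7360609" (7 characters) before diverging; nothing deeper is shared.
Longest shared-prefix length: 7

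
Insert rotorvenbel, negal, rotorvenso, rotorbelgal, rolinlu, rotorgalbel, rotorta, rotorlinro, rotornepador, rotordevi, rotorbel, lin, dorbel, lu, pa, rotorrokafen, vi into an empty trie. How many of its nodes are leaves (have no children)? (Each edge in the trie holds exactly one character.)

Leaves are exactly the stored words that no other stored word extends.
Those words: "dorbel", "lin", "lu", "negal", "pa", "rolinlu", "rotorbelgal", "rotordevi", "rotorgalbel", "rotorlinro", "rotornepador", "rotorrokafen", "rotorta", "rotorvenbel", "rotorvenso", "vi"
Leaf count: 16

16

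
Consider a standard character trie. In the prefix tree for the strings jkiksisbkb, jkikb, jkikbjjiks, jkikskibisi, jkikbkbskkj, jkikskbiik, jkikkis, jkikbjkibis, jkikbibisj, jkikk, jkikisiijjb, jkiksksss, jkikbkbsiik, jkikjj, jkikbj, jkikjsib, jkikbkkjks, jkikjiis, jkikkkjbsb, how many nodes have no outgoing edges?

A leaf is a node with no children — equivalently, the end of a word that is not a proper prefix of any other stored word.
Those words: "jkikbibisj", "jkikbjjiks", "jkikbjkibis", "jkikbkbsiik", "jkikbkbskkj", "jkikbkkjks", "jkikisiijjb", "jkikjiis", "jkikjj", "jkikjsib", "jkikkis", "jkikkkjbsb", "jkiksisbkb", "jkikskbiik", "jkikskibisi", "jkiksksss"
Leaf count: 16

16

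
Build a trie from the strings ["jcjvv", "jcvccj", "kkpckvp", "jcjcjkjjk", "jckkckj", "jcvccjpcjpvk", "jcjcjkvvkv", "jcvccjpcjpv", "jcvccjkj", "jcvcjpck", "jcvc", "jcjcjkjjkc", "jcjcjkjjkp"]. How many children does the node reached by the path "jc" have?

3

The children of the "jc" node are the distinct next characters among strings starting with "jc".
Distinct next characters after "jc": j, k, v.
That node has 3 child edges.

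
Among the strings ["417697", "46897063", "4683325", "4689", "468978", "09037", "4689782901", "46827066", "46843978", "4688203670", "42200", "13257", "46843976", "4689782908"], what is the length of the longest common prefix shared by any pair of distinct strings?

9

Look for the deepest trie node that still has at least two words in its subtree.
e.g. "4689782901" and "4689782908" share the prefix "468978290" of length 9; no pair shares a longer one.
Longest shared-prefix length: 9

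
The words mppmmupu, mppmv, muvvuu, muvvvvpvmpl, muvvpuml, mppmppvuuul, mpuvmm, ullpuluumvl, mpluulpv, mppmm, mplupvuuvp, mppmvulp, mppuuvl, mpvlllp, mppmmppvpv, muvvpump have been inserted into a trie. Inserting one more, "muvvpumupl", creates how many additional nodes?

3

"muvvpum" is already a path in the trie; the remaining "upl" must be added.
New nodes needed: |"muvvpumupl"| − 7 = 10 − 7 = 3.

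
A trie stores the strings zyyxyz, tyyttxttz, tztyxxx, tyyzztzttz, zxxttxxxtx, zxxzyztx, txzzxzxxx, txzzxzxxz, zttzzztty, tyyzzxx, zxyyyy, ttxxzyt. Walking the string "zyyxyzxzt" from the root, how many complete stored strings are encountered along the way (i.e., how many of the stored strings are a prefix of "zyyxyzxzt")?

Walk "zyyxyzxzt" from the root; an end-of-word marker is hit whenever a stored word is a prefix of "zyyxyzxzt".
Prefixes of the query that are stored words: "zyyxyz"
Count: 1

1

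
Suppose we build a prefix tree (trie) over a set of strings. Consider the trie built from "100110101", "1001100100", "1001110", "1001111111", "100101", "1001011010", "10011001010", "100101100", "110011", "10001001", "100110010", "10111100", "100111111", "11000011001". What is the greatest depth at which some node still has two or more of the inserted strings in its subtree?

9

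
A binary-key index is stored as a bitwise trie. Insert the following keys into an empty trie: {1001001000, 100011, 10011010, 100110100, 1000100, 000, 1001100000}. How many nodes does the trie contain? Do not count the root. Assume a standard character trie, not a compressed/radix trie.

Count nodes per top-level branch (shared prefixes stored once):
  '0'-branch (000): 3 nodes
  '1'-branch (1000100, 100011, 1001001000, 1001100000, 10011010, 100110100): 24 nodes
Sum: 27

27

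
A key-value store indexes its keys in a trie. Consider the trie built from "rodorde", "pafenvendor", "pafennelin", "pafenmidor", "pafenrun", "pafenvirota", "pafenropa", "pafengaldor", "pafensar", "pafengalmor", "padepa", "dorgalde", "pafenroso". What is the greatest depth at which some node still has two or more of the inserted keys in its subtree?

8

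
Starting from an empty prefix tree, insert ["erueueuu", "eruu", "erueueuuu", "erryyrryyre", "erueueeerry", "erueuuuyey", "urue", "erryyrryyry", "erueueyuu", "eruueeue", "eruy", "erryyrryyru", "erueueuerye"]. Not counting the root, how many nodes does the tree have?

47

For each word, the new-node count is its length minus the longest prefix already in the trie:
  "erueueuu" → 8 new (e, r, u, e, u, e, u, u)
  "eruu" → prefix "eru" already present; 1 new (u)
  "erueueuuu" → prefix "erueueuu" already present; 1 new (u)
  "erryyrryyre" → prefix "er" already present; 9 new (r, y, y, r, r, y, y, r, e)
  "erueueeerry" → prefix "erueue" already present; 5 new (e, e, r, r, y)
  "erueuuuyey" → prefix "erueu" already present; 5 new (u, u, y, e, y)
  "urue" → 4 new (u, r, u, e)
  "erryyrryyry" → prefix "erryyrryyr" already present; 1 new (y)
  "erueueyuu" → prefix "erueue" already present; 3 new (y, u, u)
  "eruueeue" → prefix "eruu" already present; 4 new (e, e, u, e)
  "eruy" → prefix "eru" already present; 1 new (y)
  "erryyrryyru" → prefix "erryyrryyr" already present; 1 new (u)
  "erueueuerye" → prefix "erueueu" already present; 4 new (e, r, y, e)
Total nodes = 8 + 1 + 1 + 9 + 5 + 5 + 4 + 1 + 3 + 4 + 1 + 1 + 4 = 47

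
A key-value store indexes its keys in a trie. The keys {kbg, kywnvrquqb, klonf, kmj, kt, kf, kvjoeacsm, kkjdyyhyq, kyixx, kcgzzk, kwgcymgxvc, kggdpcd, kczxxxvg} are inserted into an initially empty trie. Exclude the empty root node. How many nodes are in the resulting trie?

65

Insert word by word; a character creates a node only if that edge doesn't already exist:
  "kbg" → 3 new (k, b, g)
  "kywnvrquqb" → prefix "k" already present; 9 new (y, w, n, v, r, q, u, q, b)
  "klonf" → prefix "k" already present; 4 new (l, o, n, f)
  "kmj" → prefix "k" already present; 2 new (m, j)
  "kt" → prefix "k" already present; 1 new (t)
  "kf" → prefix "k" already present; 1 new (f)
  "kvjoeacsm" → prefix "k" already present; 8 new (v, j, o, e, a, c, s, m)
  "kkjdyyhyq" → prefix "k" already present; 8 new (k, j, d, y, y, h, y, q)
  "kyixx" → prefix "ky" already present; 3 new (i, x, x)
  "kcgzzk" → prefix "k" already present; 5 new (c, g, z, z, k)
  "kwgcymgxvc" → prefix "k" already present; 9 new (w, g, c, y, m, g, x, v, c)
  "kggdpcd" → prefix "k" already present; 6 new (g, g, d, p, c, d)
  "kczxxxvg" → prefix "kc" already present; 6 new (z, x, x, x, v, g)
Total nodes = 3 + 9 + 4 + 2 + 1 + 1 + 8 + 8 + 3 + 5 + 9 + 6 + 6 = 65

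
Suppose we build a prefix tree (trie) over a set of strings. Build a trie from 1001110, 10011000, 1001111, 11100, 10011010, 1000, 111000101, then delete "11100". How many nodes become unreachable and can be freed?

Walk "11100" from the leaf back toward the root, removing each node that no remaining word uses.
Every node on "11100" is still needed (e.g. by "111000101"), so nothing is freed.
Nodes removed: 0

0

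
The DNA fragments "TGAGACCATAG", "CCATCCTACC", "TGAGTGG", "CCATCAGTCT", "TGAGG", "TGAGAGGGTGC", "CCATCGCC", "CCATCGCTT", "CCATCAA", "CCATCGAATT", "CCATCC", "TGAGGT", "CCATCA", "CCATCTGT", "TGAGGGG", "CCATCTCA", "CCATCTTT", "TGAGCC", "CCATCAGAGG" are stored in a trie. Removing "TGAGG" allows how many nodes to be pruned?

0

Walk "TGAGG" from the leaf back toward the root, removing each node that no remaining word uses.
Every node on "TGAGG" is still needed (e.g. by "TGAGGT"), so nothing is freed.
Nodes removed: 0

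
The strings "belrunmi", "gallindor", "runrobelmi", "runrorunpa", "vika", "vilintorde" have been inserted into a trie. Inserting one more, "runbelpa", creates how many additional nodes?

5

Walking "runbelpa" from the root, the first 3 characters ("run") follow existing edges; "b" is the first miss.
Each of the 5 remaining characters creates one node.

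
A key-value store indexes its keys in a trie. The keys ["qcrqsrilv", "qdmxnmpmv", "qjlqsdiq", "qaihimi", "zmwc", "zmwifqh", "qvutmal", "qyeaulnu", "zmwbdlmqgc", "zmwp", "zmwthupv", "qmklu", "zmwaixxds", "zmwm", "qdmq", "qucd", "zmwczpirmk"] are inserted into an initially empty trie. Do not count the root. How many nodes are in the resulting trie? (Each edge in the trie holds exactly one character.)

Insert word by word; a character creates a node only if that edge doesn't already exist:
  "qcrqsrilv" → 9 new (q, c, r, q, s, r, i, l, v)
  "qdmxnmpmv" → prefix "q" already present; 8 new (d, m, x, n, m, p, m, v)
  "qjlqsdiq" → prefix "q" already present; 7 new (j, l, q, s, d, i, q)
  "qaihimi" → prefix "q" already present; 6 new (a, i, h, i, m, i)
  "zmwc" → 4 new (z, m, w, c)
  "zmwifqh" → prefix "zmw" already present; 4 new (i, f, q, h)
  "qvutmal" → prefix "q" already present; 6 new (v, u, t, m, a, l)
  "qyeaulnu" → prefix "q" already present; 7 new (y, e, a, u, l, n, u)
  "zmwbdlmqgc" → prefix "zmw" already present; 7 new (b, d, l, m, q, g, c)
  "zmwp" → prefix "zmw" already present; 1 new (p)
  "zmwthupv" → prefix "zmw" already present; 5 new (t, h, u, p, v)
  "qmklu" → prefix "q" already present; 4 new (m, k, l, u)
  "zmwaixxds" → prefix "zmw" already present; 6 new (a, i, x, x, d, s)
  "zmwm" → prefix "zmw" already present; 1 new (m)
  "qdmq" → prefix "qdm" already present; 1 new (q)
  "qucd" → prefix "q" already present; 3 new (u, c, d)
  "zmwczpirmk" → prefix "zmwc" already present; 6 new (z, p, i, r, m, k)
Total nodes = 9 + 8 + 7 + 6 + 4 + 4 + 6 + 7 + 7 + 1 + 5 + 4 + 6 + 1 + 1 + 3 + 6 = 85

85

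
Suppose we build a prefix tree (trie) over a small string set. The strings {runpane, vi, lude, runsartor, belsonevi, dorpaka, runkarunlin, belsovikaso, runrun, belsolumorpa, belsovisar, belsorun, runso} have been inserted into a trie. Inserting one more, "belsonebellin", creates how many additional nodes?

6

"belsone" is already a path in the trie; the remaining "bellin" must be added.
New nodes needed: |"belsonebellin"| − 7 = 13 − 7 = 6.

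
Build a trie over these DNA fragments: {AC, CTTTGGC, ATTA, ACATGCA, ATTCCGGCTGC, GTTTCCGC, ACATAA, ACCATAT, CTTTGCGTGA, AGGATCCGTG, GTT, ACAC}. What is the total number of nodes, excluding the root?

55

Trace insertions, counting only characters that open a new branch:
  "AC" → 2 new (A, C)
  "CTTTGGC" → 7 new (C, T, T, T, G, G, C)
  "ATTA" → prefix "A" already present; 3 new (T, T, A)
  "ACATGCA" → prefix "AC" already present; 5 new (A, T, G, C, A)
  "ATTCCGGCTGC" → prefix "ATT" already present; 8 new (C, C, G, G, C, T, G, C)
  "GTTTCCGC" → 8 new (G, T, T, T, C, C, G, C)
  "ACATAA" → prefix "ACAT" already present; 2 new (A, A)
  "ACCATAT" → prefix "AC" already present; 5 new (C, A, T, A, T)
  "CTTTGCGTGA" → prefix "CTTTG" already present; 5 new (C, G, T, G, A)
  "AGGATCCGTG" → prefix "A" already present; 9 new (G, G, A, T, C, C, G, T, G)
  "GTT" → prefix "GTT" already present; 0 new (none)
  "ACAC" → prefix "ACA" already present; 1 new (C)
Total nodes = 2 + 7 + 3 + 5 + 8 + 8 + 2 + 5 + 5 + 9 + 0 + 1 = 55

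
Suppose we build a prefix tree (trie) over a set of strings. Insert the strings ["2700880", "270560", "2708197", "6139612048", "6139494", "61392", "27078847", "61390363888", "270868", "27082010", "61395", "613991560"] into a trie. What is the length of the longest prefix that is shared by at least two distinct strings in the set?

The deepest shared node is where two words last agree before diverging.
"2708197" and "27082010" agree on "2708" (4 characters) before diverging; nothing deeper is shared.
Longest shared-prefix length: 4

4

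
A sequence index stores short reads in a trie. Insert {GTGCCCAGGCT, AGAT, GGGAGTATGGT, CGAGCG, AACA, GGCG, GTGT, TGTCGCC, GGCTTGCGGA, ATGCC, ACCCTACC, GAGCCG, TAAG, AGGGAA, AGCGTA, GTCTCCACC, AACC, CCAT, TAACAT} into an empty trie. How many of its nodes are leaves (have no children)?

19

A leaf is a node with no children — equivalently, the end of a word that is not a proper prefix of any other stored word.
Those words: "AACA", "AACC", "ACCCTACC", "AGAT", "AGCGTA", "AGGGAA", "ATGCC", "CCAT", "CGAGCG", "GAGCCG", "GGCG", "GGCTTGCGGA", "GGGAGTATGGT", "GTCTCCACC", "GTGCCCAGGCT", "GTGT", "TAACAT", "TAAG", "TGTCGCC"
Leaf count: 19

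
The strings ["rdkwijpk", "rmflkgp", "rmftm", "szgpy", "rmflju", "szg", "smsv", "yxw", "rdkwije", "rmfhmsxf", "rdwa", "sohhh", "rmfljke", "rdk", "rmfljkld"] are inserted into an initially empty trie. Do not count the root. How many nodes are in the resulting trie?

45

Count nodes per top-level branch (shared prefixes stored once):
  'r'-branch (rdk, rdkwije, rdkwijpk, rdwa, rmfhmsxf, rmfljke, rmfljkld, rmflju, rmflkgp, rmftm): 30 nodes
  's'-branch (smsv, sohhh, szg, szgpy): 12 nodes
  'y'-branch (yxw): 3 nodes
Sum: 45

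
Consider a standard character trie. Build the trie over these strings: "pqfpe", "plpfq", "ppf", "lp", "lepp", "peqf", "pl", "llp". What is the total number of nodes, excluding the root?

Trie structure (* marks end of a word):
(root)
├─ l
│  ├─ e
│  │  └─ p
│  │     └─ p *
│  ├─ l
│  │  └─ p *
│  └─ p *
└─ p
   ├─ e
   │  └─ q
   │     └─ f *
   ├─ l *
   │  └─ p
   │     └─ f
   │        └─ q *
   ├─ p
   │  └─ f *
   └─ q
      └─ f
         └─ p
            └─ e *
Counting every labelled node above: 21.

21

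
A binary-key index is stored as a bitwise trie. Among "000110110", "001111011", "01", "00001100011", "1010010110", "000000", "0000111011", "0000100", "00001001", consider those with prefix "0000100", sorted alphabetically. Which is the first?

0000100

Filter for "0000100…" and sort: "0000100", "00001001"
The 1st is 0000100.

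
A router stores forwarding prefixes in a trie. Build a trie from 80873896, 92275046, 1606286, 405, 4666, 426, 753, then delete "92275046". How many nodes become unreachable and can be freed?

8

Walk "92275046" from the leaf back toward the root, removing each node that no remaining word uses.
No other word shares any prefix with "92275046", so all 8 of its nodes go.
Nodes removed: 8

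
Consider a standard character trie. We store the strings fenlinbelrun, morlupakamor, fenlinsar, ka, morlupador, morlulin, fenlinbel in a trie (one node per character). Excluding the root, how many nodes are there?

35

For each word, the new-node count is its length minus the longest prefix already in the trie:
  "fenlinbelrun" → 12 new (f, e, n, l, i, n, b, e, l, r, u, n)
  "morlupakamor" → 12 new (m, o, r, l, u, p, a, k, a, m, o, r)
  "fenlinsar" → prefix "fenlin" already present; 3 new (s, a, r)
  "ka" → 2 new (k, a)
  "morlupador" → prefix "morlupa" already present; 3 new (d, o, r)
  "morlulin" → prefix "morlu" already present; 3 new (l, i, n)
  "fenlinbel" → prefix "fenlinbel" already present; 0 new (none)
Total nodes = 12 + 12 + 3 + 2 + 3 + 3 + 0 = 35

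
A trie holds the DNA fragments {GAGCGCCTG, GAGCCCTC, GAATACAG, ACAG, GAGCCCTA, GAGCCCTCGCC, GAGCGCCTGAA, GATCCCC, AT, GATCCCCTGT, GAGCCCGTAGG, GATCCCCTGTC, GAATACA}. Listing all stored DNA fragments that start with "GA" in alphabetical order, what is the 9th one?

GATCCCC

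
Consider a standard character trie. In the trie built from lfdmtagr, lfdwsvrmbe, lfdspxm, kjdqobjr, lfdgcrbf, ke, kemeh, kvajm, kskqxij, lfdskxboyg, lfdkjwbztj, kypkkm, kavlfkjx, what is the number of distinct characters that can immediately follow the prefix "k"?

6

Walk "k" from the root, arriving at one node.
Distinct next characters after "k": a, e, j, s, v, y.
That node has 6 child edges.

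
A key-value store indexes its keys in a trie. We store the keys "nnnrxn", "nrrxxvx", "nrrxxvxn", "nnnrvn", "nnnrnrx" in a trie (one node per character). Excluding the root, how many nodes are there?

18

Insert word by word; a character creates a node only if that edge doesn't already exist:
  "nnnrxn" → 6 new (n, n, n, r, x, n)
  "nrrxxvx" → prefix "n" already present; 6 new (r, r, x, x, v, x)
  "nrrxxvxn" → prefix "nrrxxvx" already present; 1 new (n)
  "nnnrvn" → prefix "nnnr" already present; 2 new (v, n)
  "nnnrnrx" → prefix "nnnr" already present; 3 new (n, r, x)
Total nodes = 6 + 6 + 1 + 2 + 3 = 18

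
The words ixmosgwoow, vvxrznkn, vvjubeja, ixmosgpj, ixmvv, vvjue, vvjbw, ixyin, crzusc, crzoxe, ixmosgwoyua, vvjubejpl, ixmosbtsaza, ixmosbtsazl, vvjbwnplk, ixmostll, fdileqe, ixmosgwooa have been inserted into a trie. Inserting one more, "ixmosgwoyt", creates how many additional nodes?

1

Walking "ixmosgwoyt" from the root, the first 9 characters ("ixmosgwoy") follow existing edges; "t" is the first miss.
Each of the 1 remaining characters creates one node.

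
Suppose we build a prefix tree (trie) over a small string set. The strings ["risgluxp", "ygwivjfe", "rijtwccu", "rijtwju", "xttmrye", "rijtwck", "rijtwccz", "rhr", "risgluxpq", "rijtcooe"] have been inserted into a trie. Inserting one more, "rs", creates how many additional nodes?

1

Walking "rs" from the root, the first 1 characters ("r") follow existing edges; "s" is the first miss.
So 2 − 1 = 1 new nodes.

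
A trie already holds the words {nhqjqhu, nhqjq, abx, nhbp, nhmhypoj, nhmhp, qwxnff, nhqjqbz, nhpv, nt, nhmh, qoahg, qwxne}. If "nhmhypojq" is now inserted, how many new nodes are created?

"nhmhypoj" is already a path in the trie; the remaining "q" must be added.
Each of the 1 remaining characters creates one node.

1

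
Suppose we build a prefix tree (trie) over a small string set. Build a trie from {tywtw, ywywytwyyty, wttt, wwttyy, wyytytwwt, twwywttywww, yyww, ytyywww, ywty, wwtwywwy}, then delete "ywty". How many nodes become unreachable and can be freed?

2

A node on "ywty"'s path can go only if nothing else ends at it or branches off below it.
The suffix "ty" (2 nodes) is used only by "ywty"; the node for "yw" still has the child "y", so pruning stops there.
Nodes removed: 2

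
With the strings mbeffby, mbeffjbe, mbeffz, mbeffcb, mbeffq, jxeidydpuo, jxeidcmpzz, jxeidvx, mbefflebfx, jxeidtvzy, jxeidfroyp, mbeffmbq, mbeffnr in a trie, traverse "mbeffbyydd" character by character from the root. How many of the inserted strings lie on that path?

Walk "mbeffbyydd" from the root; an end-of-word marker is hit whenever a stored word is a prefix of "mbeffbyydd".
Prefixes of the query that are stored words: "mbeffby"
Count: 1

1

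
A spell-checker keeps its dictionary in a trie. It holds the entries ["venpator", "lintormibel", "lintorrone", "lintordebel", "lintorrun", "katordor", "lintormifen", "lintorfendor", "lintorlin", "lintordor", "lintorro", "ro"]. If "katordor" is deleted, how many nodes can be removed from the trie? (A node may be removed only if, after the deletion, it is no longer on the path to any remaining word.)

After clearing the end-marker at "katordor", prune upward until reaching a node still needed by another word.
No other word shares any prefix with "katordor", so all 8 of its nodes go.
Nodes removed: 8

8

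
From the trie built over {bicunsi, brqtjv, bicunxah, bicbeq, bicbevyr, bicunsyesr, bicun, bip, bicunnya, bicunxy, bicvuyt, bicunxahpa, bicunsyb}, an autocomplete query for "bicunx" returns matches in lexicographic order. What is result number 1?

bicunxah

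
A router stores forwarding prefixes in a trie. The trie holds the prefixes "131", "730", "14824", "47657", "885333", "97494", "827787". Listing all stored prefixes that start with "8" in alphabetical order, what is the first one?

DFS of the "8" subtree visits, in order: "827787", "885333"
Position 1: 827787

827787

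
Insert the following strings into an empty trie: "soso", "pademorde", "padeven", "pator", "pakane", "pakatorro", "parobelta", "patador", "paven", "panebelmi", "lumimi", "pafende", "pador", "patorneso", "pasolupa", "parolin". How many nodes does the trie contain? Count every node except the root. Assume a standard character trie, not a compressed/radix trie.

75

Insert word by word; a character creates a node only if that edge doesn't already exist:
  "soso" → 4 new (s, o, s, o)
  "pademorde" → 9 new (p, a, d, e, m, o, r, d, e)
  "padeven" → prefix "pade" already present; 3 new (v, e, n)
  "pator" → prefix "pa" already present; 3 new (t, o, r)
  "pakane" → prefix "pa" already present; 4 new (k, a, n, e)
  "pakatorro" → prefix "paka" already present; 5 new (t, o, r, r, o)
  "parobelta" → prefix "pa" already present; 7 new (r, o, b, e, l, t, a)
  "patador" → prefix "pat" already present; 4 new (a, d, o, r)
  "paven" → prefix "pa" already present; 3 new (v, e, n)
  "panebelmi" → prefix "pa" already present; 7 new (n, e, b, e, l, m, i)
  "lumimi" → 6 new (l, u, m, i, m, i)
  "pafende" → prefix "pa" already present; 5 new (f, e, n, d, e)
  "pador" → prefix "pad" already present; 2 new (o, r)
  "patorneso" → prefix "pator" already present; 4 new (n, e, s, o)
  "pasolupa" → prefix "pa" already present; 6 new (s, o, l, u, p, a)
  "parolin" → prefix "paro" already present; 3 new (l, i, n)
Total nodes = 4 + 9 + 3 + 3 + 4 + 5 + 7 + 4 + 3 + 7 + 6 + 5 + 2 + 4 + 6 + 3 = 75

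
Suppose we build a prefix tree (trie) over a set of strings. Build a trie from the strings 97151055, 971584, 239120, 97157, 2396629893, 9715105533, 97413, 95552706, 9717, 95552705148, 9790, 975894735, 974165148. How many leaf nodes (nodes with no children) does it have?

12

A leaf is a node with no children — equivalently, the end of a word that is not a proper prefix of any other stored word.
Those words: "239120", "2396629893", "95552705148", "95552706", "9715105533", "97157", "971584", "9717", "97413", "974165148", "975894735", "9790"
Leaf count: 12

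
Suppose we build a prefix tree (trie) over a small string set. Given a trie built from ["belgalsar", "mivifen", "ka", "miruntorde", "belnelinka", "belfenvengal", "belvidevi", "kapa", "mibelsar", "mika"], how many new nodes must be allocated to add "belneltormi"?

5

The longest prefix of "belneltormi" already in the trie is "belnel" (length 6).
Each of the 5 remaining characters creates one node.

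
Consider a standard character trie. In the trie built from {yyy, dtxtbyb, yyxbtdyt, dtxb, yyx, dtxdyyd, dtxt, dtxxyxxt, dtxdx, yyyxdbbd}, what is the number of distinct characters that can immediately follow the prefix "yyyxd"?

1

Walk "yyyxd" from the root, arriving at one node.
Distinct next characters after "yyyxd": b.
That node has 1 child edge.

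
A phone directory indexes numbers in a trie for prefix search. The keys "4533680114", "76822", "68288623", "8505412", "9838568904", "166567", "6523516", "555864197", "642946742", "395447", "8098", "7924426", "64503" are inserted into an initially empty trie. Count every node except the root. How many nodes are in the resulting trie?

Insert word by word; a character creates a node only if that edge doesn't already exist:
  "4533680114" → 10 new (4, 5, 3, 3, 6, 8, 0, 1, 1, 4)
  "76822" → 5 new (7, 6, 8, 2, 2)
  "68288623" → 8 new (6, 8, 2, 8, 8, 6, 2, 3)
  "8505412" → 7 new (8, 5, 0, 5, 4, 1, 2)
  "9838568904" → 10 new (9, 8, 3, 8, 5, 6, 8, 9, 0, 4)
  "166567" → 6 new (1, 6, 6, 5, 6, 7)
  "6523516" → prefix "6" already present; 6 new (5, 2, 3, 5, 1, 6)
  "555864197" → 9 new (5, 5, 5, 8, 6, 4, 1, 9, 7)
  "642946742" → prefix "6" already present; 8 new (4, 2, 9, 4, 6, 7, 4, 2)
  "395447" → 6 new (3, 9, 5, 4, 4, 7)
  "8098" → prefix "8" already present; 3 new (0, 9, 8)
  "7924426" → prefix "7" already present; 6 new (9, 2, 4, 4, 2, 6)
  "64503" → prefix "64" already present; 3 new (5, 0, 3)
Total nodes = 10 + 5 + 8 + 7 + 10 + 6 + 6 + 9 + 8 + 6 + 3 + 6 + 3 = 87

87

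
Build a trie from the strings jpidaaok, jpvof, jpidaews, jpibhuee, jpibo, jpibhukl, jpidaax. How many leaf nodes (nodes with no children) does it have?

7

Leaves are exactly the stored words that no other stored word extends.
Those words: "jpibhuee", "jpibhukl", "jpibo", "jpidaaok", "jpidaax", "jpidaews", "jpvof"
Leaf count: 7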